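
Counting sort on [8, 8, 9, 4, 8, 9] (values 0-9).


Input: [8, 8, 9, 4, 8, 9]
Counts: [0, 0, 0, 0, 1, 0, 0, 0, 3, 2]

Sorted: [4, 8, 8, 8, 9, 9]


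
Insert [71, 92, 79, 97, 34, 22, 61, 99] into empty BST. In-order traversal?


Insert 71: root
Insert 92: R from 71
Insert 79: R from 71 -> L from 92
Insert 97: R from 71 -> R from 92
Insert 34: L from 71
Insert 22: L from 71 -> L from 34
Insert 61: L from 71 -> R from 34
Insert 99: R from 71 -> R from 92 -> R from 97

In-order: [22, 34, 61, 71, 79, 92, 97, 99]


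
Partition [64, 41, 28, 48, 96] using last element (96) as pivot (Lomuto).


Pivot: 96
  64 <= 96: advance i (no swap)
  41 <= 96: advance i (no swap)
  28 <= 96: advance i (no swap)
  48 <= 96: advance i (no swap)
Place pivot at 4: [64, 41, 28, 48, 96]

Partitioned: [64, 41, 28, 48, 96]


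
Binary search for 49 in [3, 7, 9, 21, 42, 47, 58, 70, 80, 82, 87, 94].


Step 1: lo=0, hi=11, mid=5, val=47
Step 2: lo=6, hi=11, mid=8, val=80
Step 3: lo=6, hi=7, mid=6, val=58

Not found


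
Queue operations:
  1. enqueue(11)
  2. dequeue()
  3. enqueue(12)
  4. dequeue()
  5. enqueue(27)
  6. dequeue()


enqueue(11) -> [11]
dequeue()->11, []
enqueue(12) -> [12]
dequeue()->12, []
enqueue(27) -> [27]
dequeue()->27, []

Final queue: []


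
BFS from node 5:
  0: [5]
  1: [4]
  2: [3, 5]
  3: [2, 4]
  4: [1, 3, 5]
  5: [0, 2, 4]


Visit 5, enqueue [0, 2, 4]
Visit 0, enqueue []
Visit 2, enqueue [3]
Visit 4, enqueue [1]
Visit 3, enqueue []
Visit 1, enqueue []

BFS order: [5, 0, 2, 4, 3, 1]


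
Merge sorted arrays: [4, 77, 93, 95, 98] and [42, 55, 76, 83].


Take 4 from A
Take 42 from B
Take 55 from B
Take 76 from B
Take 77 from A
Take 83 from B

Merged: [4, 42, 55, 76, 77, 83, 93, 95, 98]


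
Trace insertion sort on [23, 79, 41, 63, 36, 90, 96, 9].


Initial: [23, 79, 41, 63, 36, 90, 96, 9]
Insert 79: [23, 79, 41, 63, 36, 90, 96, 9]
Insert 41: [23, 41, 79, 63, 36, 90, 96, 9]
Insert 63: [23, 41, 63, 79, 36, 90, 96, 9]
Insert 36: [23, 36, 41, 63, 79, 90, 96, 9]
Insert 90: [23, 36, 41, 63, 79, 90, 96, 9]
Insert 96: [23, 36, 41, 63, 79, 90, 96, 9]
Insert 9: [9, 23, 36, 41, 63, 79, 90, 96]

Sorted: [9, 23, 36, 41, 63, 79, 90, 96]


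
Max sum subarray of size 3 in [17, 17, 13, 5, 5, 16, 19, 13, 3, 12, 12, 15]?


[0:3]: 47
[1:4]: 35
[2:5]: 23
[3:6]: 26
[4:7]: 40
[5:8]: 48
[6:9]: 35
[7:10]: 28
[8:11]: 27
[9:12]: 39

Max: 48 at [5:8]


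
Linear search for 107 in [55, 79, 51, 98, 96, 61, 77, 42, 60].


i=0: 55!=107
i=1: 79!=107
i=2: 51!=107
i=3: 98!=107
i=4: 96!=107
i=5: 61!=107
i=6: 77!=107
i=7: 42!=107
i=8: 60!=107

Not found, 9 comps


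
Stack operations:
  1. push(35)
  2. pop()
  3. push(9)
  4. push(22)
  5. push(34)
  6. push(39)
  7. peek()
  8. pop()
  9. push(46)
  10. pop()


push(35) -> [35]
pop()->35, []
push(9) -> [9]
push(22) -> [9, 22]
push(34) -> [9, 22, 34]
push(39) -> [9, 22, 34, 39]
peek()->39
pop()->39, [9, 22, 34]
push(46) -> [9, 22, 34, 46]
pop()->46, [9, 22, 34]

Final stack: [9, 22, 34]


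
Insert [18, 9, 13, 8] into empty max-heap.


Insert 18: [18]
Insert 9: [18, 9]
Insert 13: [18, 9, 13]
Insert 8: [18, 9, 13, 8]

Final heap: [18, 9, 13, 8]


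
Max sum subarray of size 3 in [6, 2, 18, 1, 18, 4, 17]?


[0:3]: 26
[1:4]: 21
[2:5]: 37
[3:6]: 23
[4:7]: 39

Max: 39 at [4:7]


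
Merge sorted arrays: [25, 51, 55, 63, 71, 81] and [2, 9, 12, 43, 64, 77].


Take 2 from B
Take 9 from B
Take 12 from B
Take 25 from A
Take 43 from B
Take 51 from A
Take 55 from A
Take 63 from A
Take 64 from B
Take 71 from A
Take 77 from B

Merged: [2, 9, 12, 25, 43, 51, 55, 63, 64, 71, 77, 81]


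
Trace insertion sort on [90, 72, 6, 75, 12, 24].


Initial: [90, 72, 6, 75, 12, 24]
Insert 72: [72, 90, 6, 75, 12, 24]
Insert 6: [6, 72, 90, 75, 12, 24]
Insert 75: [6, 72, 75, 90, 12, 24]
Insert 12: [6, 12, 72, 75, 90, 24]
Insert 24: [6, 12, 24, 72, 75, 90]

Sorted: [6, 12, 24, 72, 75, 90]


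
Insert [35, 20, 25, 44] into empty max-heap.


Insert 35: [35]
Insert 20: [35, 20]
Insert 25: [35, 20, 25]
Insert 44: [44, 35, 25, 20]

Final heap: [44, 35, 25, 20]


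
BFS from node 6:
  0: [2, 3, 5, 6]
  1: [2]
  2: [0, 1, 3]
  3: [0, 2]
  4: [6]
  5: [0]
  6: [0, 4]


Visit 6, enqueue [0, 4]
Visit 0, enqueue [2, 3, 5]
Visit 4, enqueue []
Visit 2, enqueue [1]
Visit 3, enqueue []
Visit 5, enqueue []
Visit 1, enqueue []

BFS order: [6, 0, 4, 2, 3, 5, 1]


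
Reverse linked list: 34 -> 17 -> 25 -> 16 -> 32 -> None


Step 1: curr=34, set curr.next=prev(None) | reversed so far: 34
Step 2: curr=17, set curr.next=prev(34) | reversed so far: 17 -> 34
Step 3: curr=25, set curr.next=prev(17) | reversed so far: 25 -> 17 -> 34
Step 4: curr=16, set curr.next=prev(25) | reversed so far: 16 -> 25 -> 17 -> 34
Step 5: curr=32, set curr.next=prev(16) | reversed so far: 32 -> 16 -> 25 -> 17 -> 34

32 -> 16 -> 25 -> 17 -> 34 -> None


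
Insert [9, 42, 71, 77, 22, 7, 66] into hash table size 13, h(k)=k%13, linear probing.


Insert 9: h=9 -> slot 9
Insert 42: h=3 -> slot 3
Insert 71: h=6 -> slot 6
Insert 77: h=12 -> slot 12
Insert 22: h=9, 1 probes -> slot 10
Insert 7: h=7 -> slot 7
Insert 66: h=1 -> slot 1

Table: [None, 66, None, 42, None, None, 71, 7, None, 9, 22, None, 77]


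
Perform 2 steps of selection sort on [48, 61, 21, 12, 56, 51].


Initial: [48, 61, 21, 12, 56, 51]
Step 1: min=12 at 3
  Swap: [12, 61, 21, 48, 56, 51]
Step 2: min=21 at 2
  Swap: [12, 21, 61, 48, 56, 51]

After 2 steps: [12, 21, 61, 48, 56, 51]


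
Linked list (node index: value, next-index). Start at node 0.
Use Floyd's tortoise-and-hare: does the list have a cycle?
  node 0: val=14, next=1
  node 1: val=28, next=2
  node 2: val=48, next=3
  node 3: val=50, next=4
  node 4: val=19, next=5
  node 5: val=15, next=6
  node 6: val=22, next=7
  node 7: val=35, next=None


Floyd's tortoise (slow, +1) and hare (fast, +2):
  init: slow=0, fast=0
  step 1: slow=1, fast=2
  step 2: slow=2, fast=4
  step 3: slow=3, fast=6
  step 4: fast 6->7->None, no cycle

Cycle: no


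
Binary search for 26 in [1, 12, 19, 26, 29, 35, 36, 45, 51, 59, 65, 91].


Step 1: lo=0, hi=11, mid=5, val=35
Step 2: lo=0, hi=4, mid=2, val=19
Step 3: lo=3, hi=4, mid=3, val=26

Found at index 3


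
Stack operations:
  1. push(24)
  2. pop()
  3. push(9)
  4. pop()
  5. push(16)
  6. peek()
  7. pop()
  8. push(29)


push(24) -> [24]
pop()->24, []
push(9) -> [9]
pop()->9, []
push(16) -> [16]
peek()->16
pop()->16, []
push(29) -> [29]

Final stack: [29]


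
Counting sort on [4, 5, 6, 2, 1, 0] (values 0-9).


Input: [4, 5, 6, 2, 1, 0]
Counts: [1, 1, 1, 0, 1, 1, 1, 0, 0, 0]

Sorted: [0, 1, 2, 4, 5, 6]


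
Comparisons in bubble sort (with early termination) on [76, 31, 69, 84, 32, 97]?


Algorithm: bubble sort (with early termination)
Input: [76, 31, 69, 84, 32, 97]
Sorted: [31, 32, 69, 76, 84, 97]

14


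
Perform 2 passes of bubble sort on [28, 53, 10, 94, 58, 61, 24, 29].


Initial: [28, 53, 10, 94, 58, 61, 24, 29]
Pass 1: [28, 10, 53, 58, 61, 24, 29, 94] (5 swaps)
Pass 2: [10, 28, 53, 58, 24, 29, 61, 94] (3 swaps)

After 2 passes: [10, 28, 53, 58, 24, 29, 61, 94]


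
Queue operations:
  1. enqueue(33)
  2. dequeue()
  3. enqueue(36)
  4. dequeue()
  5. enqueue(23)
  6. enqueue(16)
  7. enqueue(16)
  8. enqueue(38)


enqueue(33) -> [33]
dequeue()->33, []
enqueue(36) -> [36]
dequeue()->36, []
enqueue(23) -> [23]
enqueue(16) -> [23, 16]
enqueue(16) -> [23, 16, 16]
enqueue(38) -> [23, 16, 16, 38]

Final queue: [23, 16, 16, 38]


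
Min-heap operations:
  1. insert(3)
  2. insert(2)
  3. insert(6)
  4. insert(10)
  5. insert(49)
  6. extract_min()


insert(3) -> [3]
insert(2) -> [2, 3]
insert(6) -> [2, 3, 6]
insert(10) -> [2, 3, 6, 10]
insert(49) -> [2, 3, 6, 10, 49]
extract_min()->2, [3, 10, 6, 49]

Final heap: [3, 10, 6, 49]


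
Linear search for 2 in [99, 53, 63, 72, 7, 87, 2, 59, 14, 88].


i=0: 99!=2
i=1: 53!=2
i=2: 63!=2
i=3: 72!=2
i=4: 7!=2
i=5: 87!=2
i=6: 2==2 found!

Found at 6, 7 comps


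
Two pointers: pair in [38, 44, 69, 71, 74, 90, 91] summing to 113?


lo=0(38)+hi=6(91)=129
lo=0(38)+hi=5(90)=128
lo=0(38)+hi=4(74)=112
lo=1(44)+hi=4(74)=118
lo=1(44)+hi=3(71)=115
lo=1(44)+hi=2(69)=113

Yes: 44+69=113


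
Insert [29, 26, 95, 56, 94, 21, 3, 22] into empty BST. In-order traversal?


Insert 29: root
Insert 26: L from 29
Insert 95: R from 29
Insert 56: R from 29 -> L from 95
Insert 94: R from 29 -> L from 95 -> R from 56
Insert 21: L from 29 -> L from 26
Insert 3: L from 29 -> L from 26 -> L from 21
Insert 22: L from 29 -> L from 26 -> R from 21

In-order: [3, 21, 22, 26, 29, 56, 94, 95]


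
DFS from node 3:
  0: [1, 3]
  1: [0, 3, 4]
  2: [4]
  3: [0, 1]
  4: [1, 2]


Visit 3, push [1, 0]
Visit 0, push [1]
Visit 1, push [4]
Visit 4, push [2]
Visit 2, push []

DFS order: [3, 0, 1, 4, 2]


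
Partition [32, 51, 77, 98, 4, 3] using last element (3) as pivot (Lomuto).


Pivot: 3
Place pivot at 0: [3, 51, 77, 98, 4, 32]

Partitioned: [3, 51, 77, 98, 4, 32]


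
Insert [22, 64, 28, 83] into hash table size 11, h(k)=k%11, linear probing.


Insert 22: h=0 -> slot 0
Insert 64: h=9 -> slot 9
Insert 28: h=6 -> slot 6
Insert 83: h=6, 1 probes -> slot 7

Table: [22, None, None, None, None, None, 28, 83, None, 64, None]


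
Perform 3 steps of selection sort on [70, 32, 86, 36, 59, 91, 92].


Initial: [70, 32, 86, 36, 59, 91, 92]
Step 1: min=32 at 1
  Swap: [32, 70, 86, 36, 59, 91, 92]
Step 2: min=36 at 3
  Swap: [32, 36, 86, 70, 59, 91, 92]
Step 3: min=59 at 4
  Swap: [32, 36, 59, 70, 86, 91, 92]

After 3 steps: [32, 36, 59, 70, 86, 91, 92]


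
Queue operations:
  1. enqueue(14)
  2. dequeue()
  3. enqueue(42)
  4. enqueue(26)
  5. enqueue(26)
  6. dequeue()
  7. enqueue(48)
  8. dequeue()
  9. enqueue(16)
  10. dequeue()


enqueue(14) -> [14]
dequeue()->14, []
enqueue(42) -> [42]
enqueue(26) -> [42, 26]
enqueue(26) -> [42, 26, 26]
dequeue()->42, [26, 26]
enqueue(48) -> [26, 26, 48]
dequeue()->26, [26, 48]
enqueue(16) -> [26, 48, 16]
dequeue()->26, [48, 16]

Final queue: [48, 16]


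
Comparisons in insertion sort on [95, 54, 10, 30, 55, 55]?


Algorithm: insertion sort
Input: [95, 54, 10, 30, 55, 55]
Sorted: [10, 30, 54, 55, 55, 95]

10


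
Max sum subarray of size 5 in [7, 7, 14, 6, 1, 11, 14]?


[0:5]: 35
[1:6]: 39
[2:7]: 46

Max: 46 at [2:7]


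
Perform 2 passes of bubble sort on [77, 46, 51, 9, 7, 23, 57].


Initial: [77, 46, 51, 9, 7, 23, 57]
Pass 1: [46, 51, 9, 7, 23, 57, 77] (6 swaps)
Pass 2: [46, 9, 7, 23, 51, 57, 77] (3 swaps)

After 2 passes: [46, 9, 7, 23, 51, 57, 77]


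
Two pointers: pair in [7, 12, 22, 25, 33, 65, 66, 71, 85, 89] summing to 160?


lo=0(7)+hi=9(89)=96
lo=1(12)+hi=9(89)=101
lo=2(22)+hi=9(89)=111
lo=3(25)+hi=9(89)=114
lo=4(33)+hi=9(89)=122
lo=5(65)+hi=9(89)=154
lo=6(66)+hi=9(89)=155
lo=7(71)+hi=9(89)=160

Yes: 71+89=160


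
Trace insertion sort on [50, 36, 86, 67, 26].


Initial: [50, 36, 86, 67, 26]
Insert 36: [36, 50, 86, 67, 26]
Insert 86: [36, 50, 86, 67, 26]
Insert 67: [36, 50, 67, 86, 26]
Insert 26: [26, 36, 50, 67, 86]

Sorted: [26, 36, 50, 67, 86]


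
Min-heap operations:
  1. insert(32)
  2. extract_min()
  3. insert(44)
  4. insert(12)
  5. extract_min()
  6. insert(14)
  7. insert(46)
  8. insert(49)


insert(32) -> [32]
extract_min()->32, []
insert(44) -> [44]
insert(12) -> [12, 44]
extract_min()->12, [44]
insert(14) -> [14, 44]
insert(46) -> [14, 44, 46]
insert(49) -> [14, 44, 46, 49]

Final heap: [14, 44, 46, 49]


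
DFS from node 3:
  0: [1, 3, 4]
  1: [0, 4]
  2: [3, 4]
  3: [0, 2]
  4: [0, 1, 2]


Visit 3, push [2, 0]
Visit 0, push [4, 1]
Visit 1, push [4]
Visit 4, push [2]
Visit 2, push []

DFS order: [3, 0, 1, 4, 2]


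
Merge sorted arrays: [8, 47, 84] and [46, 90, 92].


Take 8 from A
Take 46 from B
Take 47 from A
Take 84 from A

Merged: [8, 46, 47, 84, 90, 92]


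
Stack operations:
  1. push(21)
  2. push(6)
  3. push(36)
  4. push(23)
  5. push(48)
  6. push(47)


push(21) -> [21]
push(6) -> [21, 6]
push(36) -> [21, 6, 36]
push(23) -> [21, 6, 36, 23]
push(48) -> [21, 6, 36, 23, 48]
push(47) -> [21, 6, 36, 23, 48, 47]

Final stack: [21, 6, 36, 23, 48, 47]


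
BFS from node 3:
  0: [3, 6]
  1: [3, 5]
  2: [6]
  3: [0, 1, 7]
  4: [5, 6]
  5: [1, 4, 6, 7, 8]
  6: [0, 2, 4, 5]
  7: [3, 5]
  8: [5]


Visit 3, enqueue [0, 1, 7]
Visit 0, enqueue [6]
Visit 1, enqueue [5]
Visit 7, enqueue []
Visit 6, enqueue [2, 4]
Visit 5, enqueue [8]
Visit 2, enqueue []
Visit 4, enqueue []
Visit 8, enqueue []

BFS order: [3, 0, 1, 7, 6, 5, 2, 4, 8]


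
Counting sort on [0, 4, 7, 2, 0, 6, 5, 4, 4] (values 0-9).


Input: [0, 4, 7, 2, 0, 6, 5, 4, 4]
Counts: [2, 0, 1, 0, 3, 1, 1, 1, 0, 0]

Sorted: [0, 0, 2, 4, 4, 4, 5, 6, 7]


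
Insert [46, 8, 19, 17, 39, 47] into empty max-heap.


Insert 46: [46]
Insert 8: [46, 8]
Insert 19: [46, 8, 19]
Insert 17: [46, 17, 19, 8]
Insert 39: [46, 39, 19, 8, 17]
Insert 47: [47, 39, 46, 8, 17, 19]

Final heap: [47, 39, 46, 8, 17, 19]


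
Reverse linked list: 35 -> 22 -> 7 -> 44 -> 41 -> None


Step 1: curr=35, set curr.next=prev(None) | reversed so far: 35
Step 2: curr=22, set curr.next=prev(35) | reversed so far: 22 -> 35
Step 3: curr=7, set curr.next=prev(22) | reversed so far: 7 -> 22 -> 35
Step 4: curr=44, set curr.next=prev(7) | reversed so far: 44 -> 7 -> 22 -> 35
Step 5: curr=41, set curr.next=prev(44) | reversed so far: 41 -> 44 -> 7 -> 22 -> 35

41 -> 44 -> 7 -> 22 -> 35 -> None


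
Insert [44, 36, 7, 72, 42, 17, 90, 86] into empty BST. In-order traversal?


Insert 44: root
Insert 36: L from 44
Insert 7: L from 44 -> L from 36
Insert 72: R from 44
Insert 42: L from 44 -> R from 36
Insert 17: L from 44 -> L from 36 -> R from 7
Insert 90: R from 44 -> R from 72
Insert 86: R from 44 -> R from 72 -> L from 90

In-order: [7, 17, 36, 42, 44, 72, 86, 90]


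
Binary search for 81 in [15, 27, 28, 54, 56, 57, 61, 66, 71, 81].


Step 1: lo=0, hi=9, mid=4, val=56
Step 2: lo=5, hi=9, mid=7, val=66
Step 3: lo=8, hi=9, mid=8, val=71
Step 4: lo=9, hi=9, mid=9, val=81

Found at index 9


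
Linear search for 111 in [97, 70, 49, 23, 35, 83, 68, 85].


i=0: 97!=111
i=1: 70!=111
i=2: 49!=111
i=3: 23!=111
i=4: 35!=111
i=5: 83!=111
i=6: 68!=111
i=7: 85!=111

Not found, 8 comps


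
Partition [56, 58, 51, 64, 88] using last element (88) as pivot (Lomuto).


Pivot: 88
  56 <= 88: advance i (no swap)
  58 <= 88: advance i (no swap)
  51 <= 88: advance i (no swap)
  64 <= 88: advance i (no swap)
Place pivot at 4: [56, 58, 51, 64, 88]

Partitioned: [56, 58, 51, 64, 88]


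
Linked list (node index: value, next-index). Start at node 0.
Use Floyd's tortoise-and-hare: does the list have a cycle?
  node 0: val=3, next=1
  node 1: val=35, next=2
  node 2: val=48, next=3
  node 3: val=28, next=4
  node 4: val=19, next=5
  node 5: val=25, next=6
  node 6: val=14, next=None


Floyd's tortoise (slow, +1) and hare (fast, +2):
  init: slow=0, fast=0
  step 1: slow=1, fast=2
  step 2: slow=2, fast=4
  step 3: slow=3, fast=6
  step 4: fast -> None, no cycle

Cycle: no


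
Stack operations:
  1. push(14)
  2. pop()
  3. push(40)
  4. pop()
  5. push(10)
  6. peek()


push(14) -> [14]
pop()->14, []
push(40) -> [40]
pop()->40, []
push(10) -> [10]
peek()->10

Final stack: [10]


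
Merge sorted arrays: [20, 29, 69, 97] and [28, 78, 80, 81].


Take 20 from A
Take 28 from B
Take 29 from A
Take 69 from A
Take 78 from B
Take 80 from B
Take 81 from B

Merged: [20, 28, 29, 69, 78, 80, 81, 97]


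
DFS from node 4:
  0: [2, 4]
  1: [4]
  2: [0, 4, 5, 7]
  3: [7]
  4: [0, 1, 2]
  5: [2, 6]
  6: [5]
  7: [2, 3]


Visit 4, push [2, 1, 0]
Visit 0, push [2]
Visit 2, push [7, 5]
Visit 5, push [6]
Visit 6, push []
Visit 7, push [3]
Visit 3, push []
Visit 1, push []

DFS order: [4, 0, 2, 5, 6, 7, 3, 1]


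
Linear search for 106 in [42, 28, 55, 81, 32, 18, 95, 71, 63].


i=0: 42!=106
i=1: 28!=106
i=2: 55!=106
i=3: 81!=106
i=4: 32!=106
i=5: 18!=106
i=6: 95!=106
i=7: 71!=106
i=8: 63!=106

Not found, 9 comps


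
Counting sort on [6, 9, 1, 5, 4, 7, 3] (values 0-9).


Input: [6, 9, 1, 5, 4, 7, 3]
Counts: [0, 1, 0, 1, 1, 1, 1, 1, 0, 1]

Sorted: [1, 3, 4, 5, 6, 7, 9]


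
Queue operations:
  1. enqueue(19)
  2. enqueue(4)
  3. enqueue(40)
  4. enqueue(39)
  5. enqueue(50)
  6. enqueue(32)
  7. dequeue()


enqueue(19) -> [19]
enqueue(4) -> [19, 4]
enqueue(40) -> [19, 4, 40]
enqueue(39) -> [19, 4, 40, 39]
enqueue(50) -> [19, 4, 40, 39, 50]
enqueue(32) -> [19, 4, 40, 39, 50, 32]
dequeue()->19, [4, 40, 39, 50, 32]

Final queue: [4, 40, 39, 50, 32]


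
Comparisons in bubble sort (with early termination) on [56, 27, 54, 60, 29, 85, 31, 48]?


Algorithm: bubble sort (with early termination)
Input: [56, 27, 54, 60, 29, 85, 31, 48]
Sorted: [27, 29, 31, 48, 54, 56, 60, 85]

25


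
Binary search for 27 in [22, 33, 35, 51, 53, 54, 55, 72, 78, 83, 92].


Step 1: lo=0, hi=10, mid=5, val=54
Step 2: lo=0, hi=4, mid=2, val=35
Step 3: lo=0, hi=1, mid=0, val=22
Step 4: lo=1, hi=1, mid=1, val=33

Not found


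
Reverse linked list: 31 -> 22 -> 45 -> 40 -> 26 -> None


Step 1: curr=31, set curr.next=prev(None) | reversed so far: 31
Step 2: curr=22, set curr.next=prev(31) | reversed so far: 22 -> 31
Step 3: curr=45, set curr.next=prev(22) | reversed so far: 45 -> 22 -> 31
Step 4: curr=40, set curr.next=prev(45) | reversed so far: 40 -> 45 -> 22 -> 31
Step 5: curr=26, set curr.next=prev(40) | reversed so far: 26 -> 40 -> 45 -> 22 -> 31

26 -> 40 -> 45 -> 22 -> 31 -> None


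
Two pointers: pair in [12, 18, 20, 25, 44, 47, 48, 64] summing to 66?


lo=0(12)+hi=7(64)=76
lo=0(12)+hi=6(48)=60
lo=1(18)+hi=6(48)=66

Yes: 18+48=66


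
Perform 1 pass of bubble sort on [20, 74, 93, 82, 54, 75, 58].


Initial: [20, 74, 93, 82, 54, 75, 58]
Pass 1: [20, 74, 82, 54, 75, 58, 93] (4 swaps)

After 1 pass: [20, 74, 82, 54, 75, 58, 93]


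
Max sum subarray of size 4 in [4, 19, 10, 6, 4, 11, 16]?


[0:4]: 39
[1:5]: 39
[2:6]: 31
[3:7]: 37

Max: 39 at [0:4]


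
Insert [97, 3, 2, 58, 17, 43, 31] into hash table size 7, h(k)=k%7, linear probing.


Insert 97: h=6 -> slot 6
Insert 3: h=3 -> slot 3
Insert 2: h=2 -> slot 2
Insert 58: h=2, 2 probes -> slot 4
Insert 17: h=3, 2 probes -> slot 5
Insert 43: h=1 -> slot 1
Insert 31: h=3, 4 probes -> slot 0

Table: [31, 43, 2, 3, 58, 17, 97]


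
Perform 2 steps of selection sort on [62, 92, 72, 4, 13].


Initial: [62, 92, 72, 4, 13]
Step 1: min=4 at 3
  Swap: [4, 92, 72, 62, 13]
Step 2: min=13 at 4
  Swap: [4, 13, 72, 62, 92]

After 2 steps: [4, 13, 72, 62, 92]


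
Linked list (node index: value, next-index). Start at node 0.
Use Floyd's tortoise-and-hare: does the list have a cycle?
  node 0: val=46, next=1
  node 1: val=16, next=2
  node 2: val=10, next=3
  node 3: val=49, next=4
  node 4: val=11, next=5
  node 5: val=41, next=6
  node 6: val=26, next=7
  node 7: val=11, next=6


Floyd's tortoise (slow, +1) and hare (fast, +2):
  init: slow=0, fast=0
  step 1: slow=1, fast=2
  step 2: slow=2, fast=4
  step 3: slow=3, fast=6
  step 4: slow=4, fast=6
  step 5: slow=5, fast=6
  step 6: slow=6, fast=6
  slow == fast at node 6: cycle detected

Cycle: yes


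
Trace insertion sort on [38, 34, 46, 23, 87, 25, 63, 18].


Initial: [38, 34, 46, 23, 87, 25, 63, 18]
Insert 34: [34, 38, 46, 23, 87, 25, 63, 18]
Insert 46: [34, 38, 46, 23, 87, 25, 63, 18]
Insert 23: [23, 34, 38, 46, 87, 25, 63, 18]
Insert 87: [23, 34, 38, 46, 87, 25, 63, 18]
Insert 25: [23, 25, 34, 38, 46, 87, 63, 18]
Insert 63: [23, 25, 34, 38, 46, 63, 87, 18]
Insert 18: [18, 23, 25, 34, 38, 46, 63, 87]

Sorted: [18, 23, 25, 34, 38, 46, 63, 87]


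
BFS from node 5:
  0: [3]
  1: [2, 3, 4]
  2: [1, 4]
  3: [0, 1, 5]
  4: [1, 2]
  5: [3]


Visit 5, enqueue [3]
Visit 3, enqueue [0, 1]
Visit 0, enqueue []
Visit 1, enqueue [2, 4]
Visit 2, enqueue []
Visit 4, enqueue []

BFS order: [5, 3, 0, 1, 2, 4]


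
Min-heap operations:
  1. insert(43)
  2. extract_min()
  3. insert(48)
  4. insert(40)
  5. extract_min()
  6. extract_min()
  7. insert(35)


insert(43) -> [43]
extract_min()->43, []
insert(48) -> [48]
insert(40) -> [40, 48]
extract_min()->40, [48]
extract_min()->48, []
insert(35) -> [35]

Final heap: [35]


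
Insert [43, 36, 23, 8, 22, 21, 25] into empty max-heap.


Insert 43: [43]
Insert 36: [43, 36]
Insert 23: [43, 36, 23]
Insert 8: [43, 36, 23, 8]
Insert 22: [43, 36, 23, 8, 22]
Insert 21: [43, 36, 23, 8, 22, 21]
Insert 25: [43, 36, 25, 8, 22, 21, 23]

Final heap: [43, 36, 25, 8, 22, 21, 23]


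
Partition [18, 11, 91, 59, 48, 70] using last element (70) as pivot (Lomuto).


Pivot: 70
  18 <= 70: advance i (no swap)
  11 <= 70: advance i (no swap)
  59 <= 70: swap -> [18, 11, 59, 91, 48, 70]
  48 <= 70: swap -> [18, 11, 59, 48, 91, 70]
Place pivot at 4: [18, 11, 59, 48, 70, 91]

Partitioned: [18, 11, 59, 48, 70, 91]


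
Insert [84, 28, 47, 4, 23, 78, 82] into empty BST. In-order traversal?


Insert 84: root
Insert 28: L from 84
Insert 47: L from 84 -> R from 28
Insert 4: L from 84 -> L from 28
Insert 23: L from 84 -> L from 28 -> R from 4
Insert 78: L from 84 -> R from 28 -> R from 47
Insert 82: L from 84 -> R from 28 -> R from 47 -> R from 78

In-order: [4, 23, 28, 47, 78, 82, 84]


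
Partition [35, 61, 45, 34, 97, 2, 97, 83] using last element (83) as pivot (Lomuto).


Pivot: 83
  35 <= 83: advance i (no swap)
  61 <= 83: advance i (no swap)
  45 <= 83: advance i (no swap)
  34 <= 83: advance i (no swap)
  2 <= 83: swap -> [35, 61, 45, 34, 2, 97, 97, 83]
Place pivot at 5: [35, 61, 45, 34, 2, 83, 97, 97]

Partitioned: [35, 61, 45, 34, 2, 83, 97, 97]


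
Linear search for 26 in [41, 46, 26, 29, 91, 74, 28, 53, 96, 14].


i=0: 41!=26
i=1: 46!=26
i=2: 26==26 found!

Found at 2, 3 comps


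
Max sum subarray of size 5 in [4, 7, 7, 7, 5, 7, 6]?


[0:5]: 30
[1:6]: 33
[2:7]: 32

Max: 33 at [1:6]


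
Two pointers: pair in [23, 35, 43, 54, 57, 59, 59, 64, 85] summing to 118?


lo=0(23)+hi=8(85)=108
lo=1(35)+hi=8(85)=120
lo=1(35)+hi=7(64)=99
lo=2(43)+hi=7(64)=107
lo=3(54)+hi=7(64)=118

Yes: 54+64=118


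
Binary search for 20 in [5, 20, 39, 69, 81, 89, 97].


Step 1: lo=0, hi=6, mid=3, val=69
Step 2: lo=0, hi=2, mid=1, val=20

Found at index 1


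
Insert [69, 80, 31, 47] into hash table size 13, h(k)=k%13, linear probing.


Insert 69: h=4 -> slot 4
Insert 80: h=2 -> slot 2
Insert 31: h=5 -> slot 5
Insert 47: h=8 -> slot 8

Table: [None, None, 80, None, 69, 31, None, None, 47, None, None, None, None]


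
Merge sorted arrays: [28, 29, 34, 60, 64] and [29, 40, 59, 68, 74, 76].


Take 28 from A
Take 29 from A
Take 29 from B
Take 34 from A
Take 40 from B
Take 59 from B
Take 60 from A
Take 64 from A

Merged: [28, 29, 29, 34, 40, 59, 60, 64, 68, 74, 76]


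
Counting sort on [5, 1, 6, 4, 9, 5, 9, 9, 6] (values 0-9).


Input: [5, 1, 6, 4, 9, 5, 9, 9, 6]
Counts: [0, 1, 0, 0, 1, 2, 2, 0, 0, 3]

Sorted: [1, 4, 5, 5, 6, 6, 9, 9, 9]


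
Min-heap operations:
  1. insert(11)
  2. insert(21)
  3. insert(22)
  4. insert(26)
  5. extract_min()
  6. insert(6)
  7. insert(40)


insert(11) -> [11]
insert(21) -> [11, 21]
insert(22) -> [11, 21, 22]
insert(26) -> [11, 21, 22, 26]
extract_min()->11, [21, 26, 22]
insert(6) -> [6, 21, 22, 26]
insert(40) -> [6, 21, 22, 26, 40]

Final heap: [6, 21, 22, 26, 40]


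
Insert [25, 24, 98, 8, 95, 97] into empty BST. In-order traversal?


Insert 25: root
Insert 24: L from 25
Insert 98: R from 25
Insert 8: L from 25 -> L from 24
Insert 95: R from 25 -> L from 98
Insert 97: R from 25 -> L from 98 -> R from 95

In-order: [8, 24, 25, 95, 97, 98]


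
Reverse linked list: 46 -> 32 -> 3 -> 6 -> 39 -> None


Step 1: curr=46, set curr.next=prev(None) | reversed so far: 46
Step 2: curr=32, set curr.next=prev(46) | reversed so far: 32 -> 46
Step 3: curr=3, set curr.next=prev(32) | reversed so far: 3 -> 32 -> 46
Step 4: curr=6, set curr.next=prev(3) | reversed so far: 6 -> 3 -> 32 -> 46
Step 5: curr=39, set curr.next=prev(6) | reversed so far: 39 -> 6 -> 3 -> 32 -> 46

39 -> 6 -> 3 -> 32 -> 46 -> None


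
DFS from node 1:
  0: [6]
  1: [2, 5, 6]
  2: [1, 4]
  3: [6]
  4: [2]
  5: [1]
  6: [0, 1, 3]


Visit 1, push [6, 5, 2]
Visit 2, push [4]
Visit 4, push []
Visit 5, push []
Visit 6, push [3, 0]
Visit 0, push []
Visit 3, push []

DFS order: [1, 2, 4, 5, 6, 0, 3]


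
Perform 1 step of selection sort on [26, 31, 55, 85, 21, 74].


Initial: [26, 31, 55, 85, 21, 74]
Step 1: min=21 at 4
  Swap: [21, 31, 55, 85, 26, 74]

After 1 step: [21, 31, 55, 85, 26, 74]


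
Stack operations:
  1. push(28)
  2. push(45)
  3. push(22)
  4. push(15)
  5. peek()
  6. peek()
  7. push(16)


push(28) -> [28]
push(45) -> [28, 45]
push(22) -> [28, 45, 22]
push(15) -> [28, 45, 22, 15]
peek()->15
peek()->15
push(16) -> [28, 45, 22, 15, 16]

Final stack: [28, 45, 22, 15, 16]


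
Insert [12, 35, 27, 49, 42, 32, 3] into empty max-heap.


Insert 12: [12]
Insert 35: [35, 12]
Insert 27: [35, 12, 27]
Insert 49: [49, 35, 27, 12]
Insert 42: [49, 42, 27, 12, 35]
Insert 32: [49, 42, 32, 12, 35, 27]
Insert 3: [49, 42, 32, 12, 35, 27, 3]

Final heap: [49, 42, 32, 12, 35, 27, 3]


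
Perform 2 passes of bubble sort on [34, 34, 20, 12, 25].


Initial: [34, 34, 20, 12, 25]
Pass 1: [34, 20, 12, 25, 34] (3 swaps)
Pass 2: [20, 12, 25, 34, 34] (3 swaps)

After 2 passes: [20, 12, 25, 34, 34]


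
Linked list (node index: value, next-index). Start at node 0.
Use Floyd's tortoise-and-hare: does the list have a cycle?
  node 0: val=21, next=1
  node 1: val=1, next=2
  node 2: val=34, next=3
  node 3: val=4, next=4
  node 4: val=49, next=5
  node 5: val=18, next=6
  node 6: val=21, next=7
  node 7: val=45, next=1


Floyd's tortoise (slow, +1) and hare (fast, +2):
  init: slow=0, fast=0
  step 1: slow=1, fast=2
  step 2: slow=2, fast=4
  step 3: slow=3, fast=6
  step 4: slow=4, fast=1
  step 5: slow=5, fast=3
  step 6: slow=6, fast=5
  step 7: slow=7, fast=7
  slow == fast at node 7: cycle detected

Cycle: yes


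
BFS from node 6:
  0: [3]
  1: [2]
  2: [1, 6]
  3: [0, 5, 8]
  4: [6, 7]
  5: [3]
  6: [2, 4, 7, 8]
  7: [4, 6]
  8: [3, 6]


Visit 6, enqueue [2, 4, 7, 8]
Visit 2, enqueue [1]
Visit 4, enqueue []
Visit 7, enqueue []
Visit 8, enqueue [3]
Visit 1, enqueue []
Visit 3, enqueue [0, 5]
Visit 0, enqueue []
Visit 5, enqueue []

BFS order: [6, 2, 4, 7, 8, 1, 3, 0, 5]


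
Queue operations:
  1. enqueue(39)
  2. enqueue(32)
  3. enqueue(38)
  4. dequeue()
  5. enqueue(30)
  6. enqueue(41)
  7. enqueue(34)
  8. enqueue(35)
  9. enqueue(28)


enqueue(39) -> [39]
enqueue(32) -> [39, 32]
enqueue(38) -> [39, 32, 38]
dequeue()->39, [32, 38]
enqueue(30) -> [32, 38, 30]
enqueue(41) -> [32, 38, 30, 41]
enqueue(34) -> [32, 38, 30, 41, 34]
enqueue(35) -> [32, 38, 30, 41, 34, 35]
enqueue(28) -> [32, 38, 30, 41, 34, 35, 28]

Final queue: [32, 38, 30, 41, 34, 35, 28]


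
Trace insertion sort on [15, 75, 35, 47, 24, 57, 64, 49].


Initial: [15, 75, 35, 47, 24, 57, 64, 49]
Insert 75: [15, 75, 35, 47, 24, 57, 64, 49]
Insert 35: [15, 35, 75, 47, 24, 57, 64, 49]
Insert 47: [15, 35, 47, 75, 24, 57, 64, 49]
Insert 24: [15, 24, 35, 47, 75, 57, 64, 49]
Insert 57: [15, 24, 35, 47, 57, 75, 64, 49]
Insert 64: [15, 24, 35, 47, 57, 64, 75, 49]
Insert 49: [15, 24, 35, 47, 49, 57, 64, 75]

Sorted: [15, 24, 35, 47, 49, 57, 64, 75]


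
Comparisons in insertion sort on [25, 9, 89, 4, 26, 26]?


Algorithm: insertion sort
Input: [25, 9, 89, 4, 26, 26]
Sorted: [4, 9, 25, 26, 26, 89]

9


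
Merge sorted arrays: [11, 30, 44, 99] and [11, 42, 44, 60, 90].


Take 11 from A
Take 11 from B
Take 30 from A
Take 42 from B
Take 44 from A
Take 44 from B
Take 60 from B
Take 90 from B

Merged: [11, 11, 30, 42, 44, 44, 60, 90, 99]


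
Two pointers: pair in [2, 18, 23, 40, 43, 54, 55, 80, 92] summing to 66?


lo=0(2)+hi=8(92)=94
lo=0(2)+hi=7(80)=82
lo=0(2)+hi=6(55)=57
lo=1(18)+hi=6(55)=73
lo=1(18)+hi=5(54)=72
lo=1(18)+hi=4(43)=61
lo=2(23)+hi=4(43)=66

Yes: 23+43=66


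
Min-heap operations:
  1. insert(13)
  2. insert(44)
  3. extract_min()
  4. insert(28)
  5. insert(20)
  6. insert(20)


insert(13) -> [13]
insert(44) -> [13, 44]
extract_min()->13, [44]
insert(28) -> [28, 44]
insert(20) -> [20, 44, 28]
insert(20) -> [20, 20, 28, 44]

Final heap: [20, 20, 28, 44]


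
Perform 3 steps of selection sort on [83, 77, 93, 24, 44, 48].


Initial: [83, 77, 93, 24, 44, 48]
Step 1: min=24 at 3
  Swap: [24, 77, 93, 83, 44, 48]
Step 2: min=44 at 4
  Swap: [24, 44, 93, 83, 77, 48]
Step 3: min=48 at 5
  Swap: [24, 44, 48, 83, 77, 93]

After 3 steps: [24, 44, 48, 83, 77, 93]


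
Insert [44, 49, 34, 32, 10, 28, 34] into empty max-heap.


Insert 44: [44]
Insert 49: [49, 44]
Insert 34: [49, 44, 34]
Insert 32: [49, 44, 34, 32]
Insert 10: [49, 44, 34, 32, 10]
Insert 28: [49, 44, 34, 32, 10, 28]
Insert 34: [49, 44, 34, 32, 10, 28, 34]

Final heap: [49, 44, 34, 32, 10, 28, 34]


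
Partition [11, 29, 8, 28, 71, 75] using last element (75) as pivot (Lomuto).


Pivot: 75
  11 <= 75: advance i (no swap)
  29 <= 75: advance i (no swap)
  8 <= 75: advance i (no swap)
  28 <= 75: advance i (no swap)
  71 <= 75: advance i (no swap)
Place pivot at 5: [11, 29, 8, 28, 71, 75]

Partitioned: [11, 29, 8, 28, 71, 75]


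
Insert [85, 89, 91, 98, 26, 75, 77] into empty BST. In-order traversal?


Insert 85: root
Insert 89: R from 85
Insert 91: R from 85 -> R from 89
Insert 98: R from 85 -> R from 89 -> R from 91
Insert 26: L from 85
Insert 75: L from 85 -> R from 26
Insert 77: L from 85 -> R from 26 -> R from 75

In-order: [26, 75, 77, 85, 89, 91, 98]


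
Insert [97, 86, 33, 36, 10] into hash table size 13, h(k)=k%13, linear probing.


Insert 97: h=6 -> slot 6
Insert 86: h=8 -> slot 8
Insert 33: h=7 -> slot 7
Insert 36: h=10 -> slot 10
Insert 10: h=10, 1 probes -> slot 11

Table: [None, None, None, None, None, None, 97, 33, 86, None, 36, 10, None]


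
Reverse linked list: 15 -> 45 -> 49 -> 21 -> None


Step 1: curr=15, set curr.next=prev(None) | reversed so far: 15
Step 2: curr=45, set curr.next=prev(15) | reversed so far: 45 -> 15
Step 3: curr=49, set curr.next=prev(45) | reversed so far: 49 -> 45 -> 15
Step 4: curr=21, set curr.next=prev(49) | reversed so far: 21 -> 49 -> 45 -> 15

21 -> 49 -> 45 -> 15 -> None


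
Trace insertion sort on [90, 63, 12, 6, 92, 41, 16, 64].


Initial: [90, 63, 12, 6, 92, 41, 16, 64]
Insert 63: [63, 90, 12, 6, 92, 41, 16, 64]
Insert 12: [12, 63, 90, 6, 92, 41, 16, 64]
Insert 6: [6, 12, 63, 90, 92, 41, 16, 64]
Insert 92: [6, 12, 63, 90, 92, 41, 16, 64]
Insert 41: [6, 12, 41, 63, 90, 92, 16, 64]
Insert 16: [6, 12, 16, 41, 63, 90, 92, 64]
Insert 64: [6, 12, 16, 41, 63, 64, 90, 92]

Sorted: [6, 12, 16, 41, 63, 64, 90, 92]


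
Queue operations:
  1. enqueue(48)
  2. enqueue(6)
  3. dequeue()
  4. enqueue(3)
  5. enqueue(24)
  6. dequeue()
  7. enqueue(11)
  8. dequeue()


enqueue(48) -> [48]
enqueue(6) -> [48, 6]
dequeue()->48, [6]
enqueue(3) -> [6, 3]
enqueue(24) -> [6, 3, 24]
dequeue()->6, [3, 24]
enqueue(11) -> [3, 24, 11]
dequeue()->3, [24, 11]

Final queue: [24, 11]


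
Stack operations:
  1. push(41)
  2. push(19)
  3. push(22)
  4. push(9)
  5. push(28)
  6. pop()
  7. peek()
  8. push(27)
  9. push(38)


push(41) -> [41]
push(19) -> [41, 19]
push(22) -> [41, 19, 22]
push(9) -> [41, 19, 22, 9]
push(28) -> [41, 19, 22, 9, 28]
pop()->28, [41, 19, 22, 9]
peek()->9
push(27) -> [41, 19, 22, 9, 27]
push(38) -> [41, 19, 22, 9, 27, 38]

Final stack: [41, 19, 22, 9, 27, 38]


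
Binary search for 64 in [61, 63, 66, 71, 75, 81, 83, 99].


Step 1: lo=0, hi=7, mid=3, val=71
Step 2: lo=0, hi=2, mid=1, val=63
Step 3: lo=2, hi=2, mid=2, val=66

Not found


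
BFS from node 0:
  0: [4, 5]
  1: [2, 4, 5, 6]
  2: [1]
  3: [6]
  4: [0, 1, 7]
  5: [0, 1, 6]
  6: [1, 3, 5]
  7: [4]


Visit 0, enqueue [4, 5]
Visit 4, enqueue [1, 7]
Visit 5, enqueue [6]
Visit 1, enqueue [2]
Visit 7, enqueue []
Visit 6, enqueue [3]
Visit 2, enqueue []
Visit 3, enqueue []

BFS order: [0, 4, 5, 1, 7, 6, 2, 3]


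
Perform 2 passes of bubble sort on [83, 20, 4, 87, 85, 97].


Initial: [83, 20, 4, 87, 85, 97]
Pass 1: [20, 4, 83, 85, 87, 97] (3 swaps)
Pass 2: [4, 20, 83, 85, 87, 97] (1 swaps)

After 2 passes: [4, 20, 83, 85, 87, 97]


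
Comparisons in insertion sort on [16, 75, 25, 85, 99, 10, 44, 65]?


Algorithm: insertion sort
Input: [16, 75, 25, 85, 99, 10, 44, 65]
Sorted: [10, 16, 25, 44, 65, 75, 85, 99]

18


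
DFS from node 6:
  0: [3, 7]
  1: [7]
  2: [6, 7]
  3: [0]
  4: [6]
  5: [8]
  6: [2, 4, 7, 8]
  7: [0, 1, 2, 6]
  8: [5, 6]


Visit 6, push [8, 7, 4, 2]
Visit 2, push [7]
Visit 7, push [1, 0]
Visit 0, push [3]
Visit 3, push []
Visit 1, push []
Visit 4, push []
Visit 8, push [5]
Visit 5, push []

DFS order: [6, 2, 7, 0, 3, 1, 4, 8, 5]


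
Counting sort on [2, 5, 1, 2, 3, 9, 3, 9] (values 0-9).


Input: [2, 5, 1, 2, 3, 9, 3, 9]
Counts: [0, 1, 2, 2, 0, 1, 0, 0, 0, 2]

Sorted: [1, 2, 2, 3, 3, 5, 9, 9]


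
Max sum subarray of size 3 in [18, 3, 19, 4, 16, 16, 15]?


[0:3]: 40
[1:4]: 26
[2:5]: 39
[3:6]: 36
[4:7]: 47

Max: 47 at [4:7]


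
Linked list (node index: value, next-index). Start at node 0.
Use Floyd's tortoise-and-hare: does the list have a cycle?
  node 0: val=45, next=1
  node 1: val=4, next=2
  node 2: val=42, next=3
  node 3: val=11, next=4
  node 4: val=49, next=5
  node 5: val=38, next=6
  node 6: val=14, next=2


Floyd's tortoise (slow, +1) and hare (fast, +2):
  init: slow=0, fast=0
  step 1: slow=1, fast=2
  step 2: slow=2, fast=4
  step 3: slow=3, fast=6
  step 4: slow=4, fast=3
  step 5: slow=5, fast=5
  slow == fast at node 5: cycle detected

Cycle: yes


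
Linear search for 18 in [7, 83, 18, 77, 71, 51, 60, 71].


i=0: 7!=18
i=1: 83!=18
i=2: 18==18 found!

Found at 2, 3 comps


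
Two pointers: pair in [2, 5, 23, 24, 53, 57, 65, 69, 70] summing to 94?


lo=0(2)+hi=8(70)=72
lo=1(5)+hi=8(70)=75
lo=2(23)+hi=8(70)=93
lo=3(24)+hi=8(70)=94

Yes: 24+70=94


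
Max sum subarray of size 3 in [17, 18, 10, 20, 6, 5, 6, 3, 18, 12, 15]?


[0:3]: 45
[1:4]: 48
[2:5]: 36
[3:6]: 31
[4:7]: 17
[5:8]: 14
[6:9]: 27
[7:10]: 33
[8:11]: 45

Max: 48 at [1:4]


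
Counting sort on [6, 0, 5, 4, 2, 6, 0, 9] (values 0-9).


Input: [6, 0, 5, 4, 2, 6, 0, 9]
Counts: [2, 0, 1, 0, 1, 1, 2, 0, 0, 1]

Sorted: [0, 0, 2, 4, 5, 6, 6, 9]


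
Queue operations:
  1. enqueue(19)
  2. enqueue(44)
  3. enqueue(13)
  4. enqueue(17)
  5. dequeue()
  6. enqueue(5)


enqueue(19) -> [19]
enqueue(44) -> [19, 44]
enqueue(13) -> [19, 44, 13]
enqueue(17) -> [19, 44, 13, 17]
dequeue()->19, [44, 13, 17]
enqueue(5) -> [44, 13, 17, 5]

Final queue: [44, 13, 17, 5]


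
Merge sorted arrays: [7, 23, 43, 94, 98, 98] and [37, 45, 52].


Take 7 from A
Take 23 from A
Take 37 from B
Take 43 from A
Take 45 from B
Take 52 from B

Merged: [7, 23, 37, 43, 45, 52, 94, 98, 98]


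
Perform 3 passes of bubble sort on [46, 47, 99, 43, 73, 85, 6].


Initial: [46, 47, 99, 43, 73, 85, 6]
Pass 1: [46, 47, 43, 73, 85, 6, 99] (4 swaps)
Pass 2: [46, 43, 47, 73, 6, 85, 99] (2 swaps)
Pass 3: [43, 46, 47, 6, 73, 85, 99] (2 swaps)

After 3 passes: [43, 46, 47, 6, 73, 85, 99]


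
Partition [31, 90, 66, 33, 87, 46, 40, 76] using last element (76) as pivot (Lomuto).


Pivot: 76
  31 <= 76: advance i (no swap)
  66 <= 76: swap -> [31, 66, 90, 33, 87, 46, 40, 76]
  33 <= 76: swap -> [31, 66, 33, 90, 87, 46, 40, 76]
  46 <= 76: swap -> [31, 66, 33, 46, 87, 90, 40, 76]
  40 <= 76: swap -> [31, 66, 33, 46, 40, 90, 87, 76]
Place pivot at 5: [31, 66, 33, 46, 40, 76, 87, 90]

Partitioned: [31, 66, 33, 46, 40, 76, 87, 90]


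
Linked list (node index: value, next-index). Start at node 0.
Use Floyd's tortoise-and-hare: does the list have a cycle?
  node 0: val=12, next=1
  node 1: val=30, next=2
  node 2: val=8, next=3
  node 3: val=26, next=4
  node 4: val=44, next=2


Floyd's tortoise (slow, +1) and hare (fast, +2):
  init: slow=0, fast=0
  step 1: slow=1, fast=2
  step 2: slow=2, fast=4
  step 3: slow=3, fast=3
  slow == fast at node 3: cycle detected

Cycle: yes


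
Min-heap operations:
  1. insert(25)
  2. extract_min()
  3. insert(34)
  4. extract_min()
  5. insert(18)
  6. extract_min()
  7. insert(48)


insert(25) -> [25]
extract_min()->25, []
insert(34) -> [34]
extract_min()->34, []
insert(18) -> [18]
extract_min()->18, []
insert(48) -> [48]

Final heap: [48]


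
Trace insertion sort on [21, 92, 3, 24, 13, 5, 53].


Initial: [21, 92, 3, 24, 13, 5, 53]
Insert 92: [21, 92, 3, 24, 13, 5, 53]
Insert 3: [3, 21, 92, 24, 13, 5, 53]
Insert 24: [3, 21, 24, 92, 13, 5, 53]
Insert 13: [3, 13, 21, 24, 92, 5, 53]
Insert 5: [3, 5, 13, 21, 24, 92, 53]
Insert 53: [3, 5, 13, 21, 24, 53, 92]

Sorted: [3, 5, 13, 21, 24, 53, 92]


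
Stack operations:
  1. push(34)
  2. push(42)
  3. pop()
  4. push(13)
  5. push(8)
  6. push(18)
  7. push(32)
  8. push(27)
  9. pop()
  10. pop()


push(34) -> [34]
push(42) -> [34, 42]
pop()->42, [34]
push(13) -> [34, 13]
push(8) -> [34, 13, 8]
push(18) -> [34, 13, 8, 18]
push(32) -> [34, 13, 8, 18, 32]
push(27) -> [34, 13, 8, 18, 32, 27]
pop()->27, [34, 13, 8, 18, 32]
pop()->32, [34, 13, 8, 18]

Final stack: [34, 13, 8, 18]


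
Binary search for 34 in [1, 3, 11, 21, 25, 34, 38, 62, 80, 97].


Step 1: lo=0, hi=9, mid=4, val=25
Step 2: lo=5, hi=9, mid=7, val=62
Step 3: lo=5, hi=6, mid=5, val=34

Found at index 5


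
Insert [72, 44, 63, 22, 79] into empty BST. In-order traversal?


Insert 72: root
Insert 44: L from 72
Insert 63: L from 72 -> R from 44
Insert 22: L from 72 -> L from 44
Insert 79: R from 72

In-order: [22, 44, 63, 72, 79]


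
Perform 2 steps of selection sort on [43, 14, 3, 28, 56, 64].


Initial: [43, 14, 3, 28, 56, 64]
Step 1: min=3 at 2
  Swap: [3, 14, 43, 28, 56, 64]
Step 2: min=14 at 1
  Swap: [3, 14, 43, 28, 56, 64]

After 2 steps: [3, 14, 43, 28, 56, 64]


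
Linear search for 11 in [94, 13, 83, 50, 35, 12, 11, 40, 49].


i=0: 94!=11
i=1: 13!=11
i=2: 83!=11
i=3: 50!=11
i=4: 35!=11
i=5: 12!=11
i=6: 11==11 found!

Found at 6, 7 comps


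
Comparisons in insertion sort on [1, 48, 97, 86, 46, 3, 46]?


Algorithm: insertion sort
Input: [1, 48, 97, 86, 46, 3, 46]
Sorted: [1, 3, 46, 46, 48, 86, 97]

17


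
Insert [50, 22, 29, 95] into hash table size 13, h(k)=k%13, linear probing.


Insert 50: h=11 -> slot 11
Insert 22: h=9 -> slot 9
Insert 29: h=3 -> slot 3
Insert 95: h=4 -> slot 4

Table: [None, None, None, 29, 95, None, None, None, None, 22, None, 50, None]


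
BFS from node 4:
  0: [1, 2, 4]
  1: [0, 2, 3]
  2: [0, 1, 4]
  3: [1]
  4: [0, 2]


Visit 4, enqueue [0, 2]
Visit 0, enqueue [1]
Visit 2, enqueue []
Visit 1, enqueue [3]
Visit 3, enqueue []

BFS order: [4, 0, 2, 1, 3]


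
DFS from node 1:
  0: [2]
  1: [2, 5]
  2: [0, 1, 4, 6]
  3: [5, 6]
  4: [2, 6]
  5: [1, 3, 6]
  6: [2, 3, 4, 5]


Visit 1, push [5, 2]
Visit 2, push [6, 4, 0]
Visit 0, push []
Visit 4, push [6]
Visit 6, push [5, 3]
Visit 3, push [5]
Visit 5, push []

DFS order: [1, 2, 0, 4, 6, 3, 5]


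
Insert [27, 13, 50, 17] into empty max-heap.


Insert 27: [27]
Insert 13: [27, 13]
Insert 50: [50, 13, 27]
Insert 17: [50, 17, 27, 13]

Final heap: [50, 17, 27, 13]


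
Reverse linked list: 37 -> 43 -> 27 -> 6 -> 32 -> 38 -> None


Step 1: curr=37, set curr.next=prev(None) | reversed so far: 37
Step 2: curr=43, set curr.next=prev(37) | reversed so far: 43 -> 37
Step 3: curr=27, set curr.next=prev(43) | reversed so far: 27 -> 43 -> 37
Step 4: curr=6, set curr.next=prev(27) | reversed so far: 6 -> 27 -> 43 -> 37
Step 5: curr=32, set curr.next=prev(6) | reversed so far: 32 -> 6 -> 27 -> 43 -> 37
Step 6: curr=38, set curr.next=prev(32) | reversed so far: 38 -> 32 -> 6 -> 27 -> 43 -> 37

38 -> 32 -> 6 -> 27 -> 43 -> 37 -> None


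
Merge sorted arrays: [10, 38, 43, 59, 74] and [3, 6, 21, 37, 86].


Take 3 from B
Take 6 from B
Take 10 from A
Take 21 from B
Take 37 from B
Take 38 from A
Take 43 from A
Take 59 from A
Take 74 from A

Merged: [3, 6, 10, 21, 37, 38, 43, 59, 74, 86]
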